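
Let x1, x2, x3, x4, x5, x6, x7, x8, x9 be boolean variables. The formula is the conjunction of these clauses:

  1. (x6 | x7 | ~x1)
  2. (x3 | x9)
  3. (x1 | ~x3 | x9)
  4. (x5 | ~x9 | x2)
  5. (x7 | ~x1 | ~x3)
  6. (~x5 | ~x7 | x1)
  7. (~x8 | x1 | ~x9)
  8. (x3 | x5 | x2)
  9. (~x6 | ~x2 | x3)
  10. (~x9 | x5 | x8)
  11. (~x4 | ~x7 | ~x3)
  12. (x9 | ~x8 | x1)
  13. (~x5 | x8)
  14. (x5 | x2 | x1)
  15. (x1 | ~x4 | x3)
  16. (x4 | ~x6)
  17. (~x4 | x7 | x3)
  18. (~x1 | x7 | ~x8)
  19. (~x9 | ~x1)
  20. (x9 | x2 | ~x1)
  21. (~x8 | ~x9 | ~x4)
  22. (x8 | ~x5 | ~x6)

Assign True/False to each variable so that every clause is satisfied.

x1=True  x2=True  x3=True  x4=False  x5=False  x6=False  x7=True  x8=True  x9=False

Try x1 = True.
  then x9 is forced to False.
  then x3 is forced to True.
  then x7 is forced to True.
  then x4 is forced to False.
  then x6 is forced to False.
  then x2 is forced to True.
Set x5 = False and propagate.
x8 is now unconstrained; take x8 = True.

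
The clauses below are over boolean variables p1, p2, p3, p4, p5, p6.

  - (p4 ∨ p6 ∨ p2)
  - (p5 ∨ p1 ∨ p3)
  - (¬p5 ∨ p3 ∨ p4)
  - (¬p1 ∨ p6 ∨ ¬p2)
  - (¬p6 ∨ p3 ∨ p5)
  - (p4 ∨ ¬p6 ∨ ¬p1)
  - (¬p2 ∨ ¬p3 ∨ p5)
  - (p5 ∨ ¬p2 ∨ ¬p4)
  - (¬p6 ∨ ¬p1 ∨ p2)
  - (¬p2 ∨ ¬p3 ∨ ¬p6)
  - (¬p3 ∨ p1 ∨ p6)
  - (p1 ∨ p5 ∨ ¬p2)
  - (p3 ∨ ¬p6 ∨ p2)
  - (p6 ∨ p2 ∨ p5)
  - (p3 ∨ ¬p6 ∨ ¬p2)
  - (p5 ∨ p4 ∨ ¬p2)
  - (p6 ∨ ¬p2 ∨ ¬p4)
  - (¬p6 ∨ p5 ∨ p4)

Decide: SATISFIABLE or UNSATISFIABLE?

SATISFIABLE

Set p1 = True and propagate.
For the remaining variables, p2 = False, p3 = False, p4 = True, p5 = True, p6 = False works.
So p1=T, p2=F, p3=F, p4=T, p5=T, p6=F is a satisfying assignment.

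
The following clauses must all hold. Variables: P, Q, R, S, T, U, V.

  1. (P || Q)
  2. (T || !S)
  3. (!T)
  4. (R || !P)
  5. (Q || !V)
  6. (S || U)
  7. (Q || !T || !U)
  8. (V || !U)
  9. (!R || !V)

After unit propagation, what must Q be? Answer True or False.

True

(!T) stands alone — T = False.
From (T || !S) and T = False: S = False.
(S || U) with S = False leaves only U, so U = True.
(!U || V): since U = True, the clause reduces to (V). V = True.
(Q || !V): since V = True, the clause reduces to (Q). Q = True.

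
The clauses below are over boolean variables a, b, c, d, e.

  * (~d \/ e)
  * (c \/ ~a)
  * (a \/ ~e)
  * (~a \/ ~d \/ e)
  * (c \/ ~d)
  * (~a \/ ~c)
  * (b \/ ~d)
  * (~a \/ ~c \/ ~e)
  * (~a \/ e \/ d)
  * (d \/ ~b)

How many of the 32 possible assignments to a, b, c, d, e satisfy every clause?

2

Satisfying assignments:
  a=0 b=0 c=0 d=0 e=0
  a=0 b=0 c=1 d=0 e=0
That's 2 in total.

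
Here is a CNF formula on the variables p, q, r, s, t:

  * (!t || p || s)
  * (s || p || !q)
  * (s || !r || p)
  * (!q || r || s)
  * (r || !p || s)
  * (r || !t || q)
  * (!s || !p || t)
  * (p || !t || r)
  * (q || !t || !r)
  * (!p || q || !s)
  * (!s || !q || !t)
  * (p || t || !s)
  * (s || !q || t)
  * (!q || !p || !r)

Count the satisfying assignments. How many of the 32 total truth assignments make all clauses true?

2

The models are:
  p=0 q=0 r=0 s=0 t=0
  p=1 q=0 r=1 s=0 t=0
Count: 2.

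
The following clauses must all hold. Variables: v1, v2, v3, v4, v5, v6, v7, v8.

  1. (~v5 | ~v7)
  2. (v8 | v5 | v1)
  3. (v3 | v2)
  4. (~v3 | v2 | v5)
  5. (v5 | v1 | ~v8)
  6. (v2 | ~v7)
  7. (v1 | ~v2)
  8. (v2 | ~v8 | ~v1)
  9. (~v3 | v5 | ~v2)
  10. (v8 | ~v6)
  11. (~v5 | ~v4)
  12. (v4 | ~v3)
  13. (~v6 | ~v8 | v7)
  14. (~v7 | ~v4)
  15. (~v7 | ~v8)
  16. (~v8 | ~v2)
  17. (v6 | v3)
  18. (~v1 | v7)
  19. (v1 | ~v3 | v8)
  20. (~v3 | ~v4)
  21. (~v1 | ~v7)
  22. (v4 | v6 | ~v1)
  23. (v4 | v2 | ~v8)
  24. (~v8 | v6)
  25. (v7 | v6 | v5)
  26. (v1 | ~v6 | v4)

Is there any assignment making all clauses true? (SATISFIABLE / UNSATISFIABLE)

v8 = True:
  propagation gives v7=False, v6=False; an empty clause results — contradiction.
v8 = False:
  propagation gives v6=False, v3=True, v4=True; an empty clause results — contradiction.
Every branch closes, so no satisfying assignment exists.

UNSATISFIABLE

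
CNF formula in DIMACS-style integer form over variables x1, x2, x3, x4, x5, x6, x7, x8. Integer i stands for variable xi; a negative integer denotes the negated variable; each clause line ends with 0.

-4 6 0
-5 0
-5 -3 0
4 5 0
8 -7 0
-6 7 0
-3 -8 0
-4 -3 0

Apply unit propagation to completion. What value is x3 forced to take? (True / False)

False

Unit clause (~x5) sets x5 = False.
(x5 | x4) with x5 = False leaves only x4, so x4 = True.
(x6 | ~x4) with x4 = True leaves only x6, so x6 = True.
(x7 | ~x6) with x6 = True leaves only x7, so x7 = True.
From (~x7 | x8) and x7 = True: x8 = True.
(~x8 | ~x3): since x8 = True, the clause reduces to (~x3). x3 = False.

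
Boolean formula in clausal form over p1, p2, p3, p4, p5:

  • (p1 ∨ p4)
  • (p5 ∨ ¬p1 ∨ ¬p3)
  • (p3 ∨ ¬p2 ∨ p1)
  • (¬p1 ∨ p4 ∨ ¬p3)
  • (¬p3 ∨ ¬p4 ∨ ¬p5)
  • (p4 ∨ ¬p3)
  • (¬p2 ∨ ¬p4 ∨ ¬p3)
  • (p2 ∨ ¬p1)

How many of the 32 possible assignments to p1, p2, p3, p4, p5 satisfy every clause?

7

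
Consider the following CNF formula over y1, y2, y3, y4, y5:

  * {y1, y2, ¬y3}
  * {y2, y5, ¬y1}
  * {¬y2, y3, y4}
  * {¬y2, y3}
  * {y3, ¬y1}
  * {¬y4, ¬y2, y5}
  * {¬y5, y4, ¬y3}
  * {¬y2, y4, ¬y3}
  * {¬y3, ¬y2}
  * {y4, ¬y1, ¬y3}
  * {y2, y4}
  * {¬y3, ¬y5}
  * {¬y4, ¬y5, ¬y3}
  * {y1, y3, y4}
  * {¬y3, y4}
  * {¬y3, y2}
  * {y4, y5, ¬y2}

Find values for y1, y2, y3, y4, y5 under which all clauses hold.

y1=False, y2=False, y3=False, y4=True, y5=True

Check each clause:
  1. {y1, ¬y3, y2} — ¬y3 is true.
  2. {¬y1, y2, y5} — y5 is true.
  3. {y3, y4, ¬y2} — y4 is true.
  4. {y3, ¬y2} — ¬y2 is true.
  5. {¬y1, y3} — ¬y1 is true.
  6. {¬y4, y5, ¬y2} — y5 is true.
  7. {¬y3, y4, ¬y5} — y4 is true.
  8. {¬y2, ¬y3, y4} — y4 is true.
  9. {¬y3, ¬y2} — ¬y3 is true.
  10. {y4, ¬y3, ¬y1} — y4 is true.
  11. {y4, y2} — y4 is true.
  12. {¬y3, ¬y5} — ¬y3 is true.
  13. {¬y5, ¬y3, ¬y4} — ¬y3 is true.
  14. {y4, y1, y3} — y4 is true.
  15. {¬y3, y4} — y4 is true.
  16. {¬y3, y2} — ¬y3 is true.
  17. {y4, ¬y2, y5} — y4 is true.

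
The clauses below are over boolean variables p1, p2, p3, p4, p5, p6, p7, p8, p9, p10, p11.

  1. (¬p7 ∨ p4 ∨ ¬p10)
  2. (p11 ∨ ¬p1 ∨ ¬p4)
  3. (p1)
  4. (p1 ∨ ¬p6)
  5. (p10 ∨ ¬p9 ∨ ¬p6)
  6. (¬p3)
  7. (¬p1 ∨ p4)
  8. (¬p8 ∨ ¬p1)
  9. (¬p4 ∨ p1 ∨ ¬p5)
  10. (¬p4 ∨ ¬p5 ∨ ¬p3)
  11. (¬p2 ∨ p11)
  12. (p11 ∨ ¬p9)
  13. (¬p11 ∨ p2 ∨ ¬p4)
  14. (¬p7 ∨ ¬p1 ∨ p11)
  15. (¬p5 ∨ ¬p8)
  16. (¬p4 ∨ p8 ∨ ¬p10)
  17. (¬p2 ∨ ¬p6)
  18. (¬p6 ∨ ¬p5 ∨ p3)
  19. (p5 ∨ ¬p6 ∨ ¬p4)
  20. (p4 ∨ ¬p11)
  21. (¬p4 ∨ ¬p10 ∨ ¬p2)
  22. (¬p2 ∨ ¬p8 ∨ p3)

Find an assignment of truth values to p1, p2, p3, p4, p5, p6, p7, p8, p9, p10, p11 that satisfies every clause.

p1=T, p2=T, p3=F, p4=T, p5=T, p6=F, p7=F, p8=F, p9=T, p10=F, p11=T

The clause (p1) is unit: p1 must be True.
(¬p3) is a unit clause, so p3 = False.
(p4) is a unit clause, so p4 = True.
The clause (p11) is unit: p11 must be True.
Unit propagation: (¬p8) forces p8 = False.
Unit propagation: (p2) forces p2 = True.
The clause (¬p10) is unit: p10 must be False.
(¬p6) is a unit clause, so p6 = False.
p5, p7, p9 are now unconstrained; take p5 = True, p7 = False, p9 = True.
Every clause has at least one true literal under this assignment.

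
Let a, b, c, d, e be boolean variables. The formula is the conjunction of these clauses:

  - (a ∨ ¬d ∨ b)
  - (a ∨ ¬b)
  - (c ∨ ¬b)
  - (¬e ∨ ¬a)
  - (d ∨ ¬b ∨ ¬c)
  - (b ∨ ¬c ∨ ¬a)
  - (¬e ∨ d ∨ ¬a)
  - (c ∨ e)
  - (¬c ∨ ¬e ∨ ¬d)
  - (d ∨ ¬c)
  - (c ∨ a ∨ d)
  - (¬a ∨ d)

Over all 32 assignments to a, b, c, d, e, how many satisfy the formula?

The models are:
  a=T b=T c=T d=T e=F
That's 1 in total.

1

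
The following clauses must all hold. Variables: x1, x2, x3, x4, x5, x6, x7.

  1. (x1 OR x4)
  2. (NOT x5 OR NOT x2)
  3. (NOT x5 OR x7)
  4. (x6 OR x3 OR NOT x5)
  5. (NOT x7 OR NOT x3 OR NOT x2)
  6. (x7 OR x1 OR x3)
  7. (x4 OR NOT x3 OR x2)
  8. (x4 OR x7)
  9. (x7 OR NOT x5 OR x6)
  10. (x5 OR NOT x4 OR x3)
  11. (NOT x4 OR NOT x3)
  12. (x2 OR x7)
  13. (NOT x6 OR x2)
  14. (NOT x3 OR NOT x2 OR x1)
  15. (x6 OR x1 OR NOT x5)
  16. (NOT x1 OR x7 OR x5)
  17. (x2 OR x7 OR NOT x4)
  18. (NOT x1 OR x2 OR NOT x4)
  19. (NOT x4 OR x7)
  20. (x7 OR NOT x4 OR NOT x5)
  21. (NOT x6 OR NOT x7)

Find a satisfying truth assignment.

x1=T, x2=F, x3=F, x4=F, x5=F, x6=F, x7=T

Check each clause:
  1. (x1 OR x4) — x1 is true.
  2. (NOT x2 OR NOT x5) — NOT x5 is true.
  3. (x7 OR NOT x5) — NOT x5 is true.
  4. (x6 OR x3 OR NOT x5) — NOT x5 is true.
  5. (NOT x3 OR NOT x7 OR NOT x2) — NOT x3 is true.
  6. (x1 OR x3 OR x7) — x1 is true.
  7. (x4 OR NOT x3 OR x2) — NOT x3 is true.
  8. (x7 OR x4) — x7 is true.
  9. (NOT x5 OR x7 OR x6) — NOT x5 is true.
  10. (x5 OR x3 OR NOT x4) — NOT x4 is true.
  11. (NOT x3 OR NOT x4) — NOT x4 is true.
  12. (x7 OR x2) — x7 is true.
  13. (NOT x6 OR x2) — NOT x6 is true.
  14. (x1 OR NOT x2 OR NOT x3) — x1 is true.
  15. (x1 OR x6 OR NOT x5) — x1 is true.
  16. (x5 OR x7 OR NOT x1) — x7 is true.
  17. (x7 OR x2 OR NOT x4) — NOT x4 is true.
  18. (x2 OR NOT x4 OR NOT x1) — NOT x4 is true.
  19. (x7 OR NOT x4) — NOT x4 is true.
  20. (x7 OR NOT x5 OR NOT x4) — NOT x5 is true.
  21. (NOT x7 OR NOT x6) — NOT x6 is true.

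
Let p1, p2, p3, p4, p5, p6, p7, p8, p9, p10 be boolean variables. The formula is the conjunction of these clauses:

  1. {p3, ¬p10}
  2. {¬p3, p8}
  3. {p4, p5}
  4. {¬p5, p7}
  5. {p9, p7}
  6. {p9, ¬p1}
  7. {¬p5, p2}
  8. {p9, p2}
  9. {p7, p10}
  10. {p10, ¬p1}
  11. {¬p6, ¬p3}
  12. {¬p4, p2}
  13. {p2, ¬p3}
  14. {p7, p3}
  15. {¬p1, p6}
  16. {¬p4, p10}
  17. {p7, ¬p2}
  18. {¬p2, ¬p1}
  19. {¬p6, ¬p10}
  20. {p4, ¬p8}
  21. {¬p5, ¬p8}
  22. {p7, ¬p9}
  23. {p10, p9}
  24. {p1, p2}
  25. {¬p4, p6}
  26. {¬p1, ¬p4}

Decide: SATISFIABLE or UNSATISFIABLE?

SATISFIABLE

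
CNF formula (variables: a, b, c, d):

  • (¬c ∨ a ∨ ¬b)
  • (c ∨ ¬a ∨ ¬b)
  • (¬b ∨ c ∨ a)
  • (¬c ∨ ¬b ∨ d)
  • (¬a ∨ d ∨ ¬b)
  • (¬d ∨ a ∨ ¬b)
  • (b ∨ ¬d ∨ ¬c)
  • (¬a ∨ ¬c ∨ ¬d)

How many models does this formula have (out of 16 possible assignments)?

Satisfying assignments:
  a=0 b=0 c=0 d=0
  a=0 b=0 c=0 d=1
  a=0 b=0 c=1 d=0
  a=1 b=0 c=0 d=0
  a=1 b=0 c=0 d=1
  a=1 b=0 c=1 d=0
Count: 6.

6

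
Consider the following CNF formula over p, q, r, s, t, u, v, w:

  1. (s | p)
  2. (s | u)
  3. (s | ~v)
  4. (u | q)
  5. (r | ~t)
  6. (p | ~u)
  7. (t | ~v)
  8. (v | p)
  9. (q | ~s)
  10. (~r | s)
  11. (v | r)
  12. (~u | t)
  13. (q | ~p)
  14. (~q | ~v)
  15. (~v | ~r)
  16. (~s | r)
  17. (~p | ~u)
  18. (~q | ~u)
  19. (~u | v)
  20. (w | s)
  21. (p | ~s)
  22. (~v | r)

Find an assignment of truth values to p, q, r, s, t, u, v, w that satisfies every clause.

p = True  q = True  r = True  s = True  t = True  u = False  v = False  w = True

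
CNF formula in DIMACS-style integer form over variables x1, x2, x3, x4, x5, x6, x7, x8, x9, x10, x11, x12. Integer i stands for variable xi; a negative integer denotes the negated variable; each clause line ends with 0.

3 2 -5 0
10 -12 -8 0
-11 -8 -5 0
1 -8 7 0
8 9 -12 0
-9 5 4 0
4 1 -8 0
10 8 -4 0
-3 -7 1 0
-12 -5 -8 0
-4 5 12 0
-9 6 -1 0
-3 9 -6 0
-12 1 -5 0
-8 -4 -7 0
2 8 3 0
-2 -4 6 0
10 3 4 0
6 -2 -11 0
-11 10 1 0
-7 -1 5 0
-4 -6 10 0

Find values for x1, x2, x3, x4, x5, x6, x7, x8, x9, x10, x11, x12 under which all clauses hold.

Pure literal: x10 appears only positively; assign x10 = True.
Pure literal: x11 appears only negated; assign x11 = False.
Set x1 = True and propagate.
Branch on x2: take x2 = False.
Branch on x3: take x3 = True.
For the remaining variables, x4 = False, x5 = True, x6 = True, x7 = True, x8 = False, x9 = True, x12 = True works.
Check each clause:
  1. (x3 \/ ~x5 \/ x2) — x3 is true.
  2. (x10 \/ ~x12 \/ ~x8) — ~x8 is true.
  3. (~x5 \/ ~x11 \/ ~x8) — ~x8 is true.
  4. (x1 \/ x7 \/ ~x8) — ~x8 is true.
  5. (x9 \/ ~x12 \/ x8) — x9 is true.
  6. (x4 \/ x5 \/ ~x9) — x5 is true.
  7. (x1 \/ ~x8 \/ x4) — ~x8 is true.
  8. (~x4 \/ x8 \/ x10) — x10 is true.
  9. (~x3 \/ x1 \/ ~x7) — x1 is true.
  10. (~x12 \/ ~x5 \/ ~x8) — ~x8 is true.
  11. (~x4 \/ x12 \/ x5) — x12 is true.
  12. (~x1 \/ x6 \/ ~x9) — x6 is true.
  13. (~x6 \/ ~x3 \/ x9) — x9 is true.
  14. (~x5 \/ ~x12 \/ x1) — x1 is true.
  15. (~x8 \/ ~x7 \/ ~x4) — ~x8 is true.
  16. (x2 \/ x8 \/ x3) — x3 is true.
  17. (~x2 \/ x6 \/ ~x4) — ~x4 is true.
  18. (x10 \/ x4 \/ x3) — x10 is true.
  19. (x6 \/ ~x11 \/ ~x2) — ~x11 is true.
  20. (x10 \/ ~x11 \/ x1) — x1 is true.
  21. (x5 \/ ~x1 \/ ~x7) — x5 is true.
  22. (x10 \/ ~x4 \/ ~x6) — x10 is true.

x1=T, x2=F, x3=T, x4=F, x5=T, x6=T, x7=T, x8=F, x9=T, x10=T, x11=F, x12=T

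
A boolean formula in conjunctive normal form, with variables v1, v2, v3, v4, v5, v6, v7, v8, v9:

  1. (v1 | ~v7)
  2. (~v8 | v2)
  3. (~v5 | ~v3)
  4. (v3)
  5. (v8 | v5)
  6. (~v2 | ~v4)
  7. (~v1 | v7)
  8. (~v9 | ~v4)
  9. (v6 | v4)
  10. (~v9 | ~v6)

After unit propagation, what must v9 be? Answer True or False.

False

(v3) is a unit clause: v3 = True.
(~v5 | ~v3): since v3 = True, the clause reduces to (~v5). v5 = False.
(v8 | v5) with v5 = False leaves only v8, so v8 = True.
(v2 | ~v8) with v8 = True leaves only v2, so v2 = True.
In (~v4 | ~v2), ~v2 is now false; ~v4 must hold, so v4 = False.
(v4 | v6): since v4 = False, the clause reduces to (v6). v6 = True.
(~v6 | ~v9) with v6 = True leaves only ~v9, so v9 = False.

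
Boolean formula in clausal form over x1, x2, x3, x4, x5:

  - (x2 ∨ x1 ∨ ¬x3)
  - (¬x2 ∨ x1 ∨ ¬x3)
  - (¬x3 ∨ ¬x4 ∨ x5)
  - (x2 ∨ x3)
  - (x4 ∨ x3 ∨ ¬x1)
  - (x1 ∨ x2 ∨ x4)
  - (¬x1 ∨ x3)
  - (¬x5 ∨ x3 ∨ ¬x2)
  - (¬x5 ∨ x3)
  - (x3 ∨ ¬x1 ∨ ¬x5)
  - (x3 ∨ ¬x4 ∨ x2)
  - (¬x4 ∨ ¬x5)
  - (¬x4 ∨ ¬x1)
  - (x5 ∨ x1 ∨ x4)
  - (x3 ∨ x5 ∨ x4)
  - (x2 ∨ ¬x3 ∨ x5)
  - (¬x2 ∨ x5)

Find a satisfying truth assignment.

x1=True, x2=True, x3=True, x4=False, x5=True

Branch on x1: take x1 = True.
  then x3 is forced to True.
  then x4 is forced to False.
For the remaining variables, x2 = True, x5 = True works.
Check each clause:
  1. (x1 ∨ x2 ∨ ¬x3) — x1 is true.
  2. (x1 ∨ ¬x3 ∨ ¬x2) — x1 is true.
  3. (¬x4 ∨ ¬x3 ∨ x5) — x5 is true.
  4. (x3 ∨ x2) — x2 is true.
  5. (¬x1 ∨ x4 ∨ x3) — x3 is true.
  6. (x4 ∨ x2 ∨ x1) — x1 is true.
  7. (¬x1 ∨ x3) — x3 is true.
  8. (¬x2 ∨ ¬x5 ∨ x3) — x3 is true.
  9. (x3 ∨ ¬x5) — x3 is true.
  10. (¬x5 ∨ ¬x1 ∨ x3) — x3 is true.
  11. (¬x4 ∨ x2 ∨ x3) — x2 is true.
  12. (¬x5 ∨ ¬x4) — ¬x4 is true.
  13. (¬x1 ∨ ¬x4) — ¬x4 is true.
  14. (x5 ∨ x4 ∨ x1) — x1 is true.
  15. (x5 ∨ x3 ∨ x4) — x3 is true.
  16. (x2 ∨ x5 ∨ ¬x3) — x5 is true.
  17. (x5 ∨ ¬x2) — x5 is true.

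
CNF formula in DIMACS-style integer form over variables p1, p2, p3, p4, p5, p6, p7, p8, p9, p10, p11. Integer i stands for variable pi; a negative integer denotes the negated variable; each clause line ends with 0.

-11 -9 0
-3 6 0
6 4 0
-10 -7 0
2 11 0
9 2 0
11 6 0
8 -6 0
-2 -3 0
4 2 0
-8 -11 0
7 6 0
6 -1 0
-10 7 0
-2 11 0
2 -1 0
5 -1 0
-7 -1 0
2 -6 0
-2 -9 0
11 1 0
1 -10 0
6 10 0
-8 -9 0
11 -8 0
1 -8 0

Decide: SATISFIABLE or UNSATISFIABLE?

p2 = True:
  propagation gives p3=False, p11=True, p9=False, p8=False; an empty clause results — contradiction.
p2 = False:
  propagation gives p11=True, p9=False; an empty clause results — contradiction.
Every branch closes, so no satisfying assignment exists.

UNSATISFIABLE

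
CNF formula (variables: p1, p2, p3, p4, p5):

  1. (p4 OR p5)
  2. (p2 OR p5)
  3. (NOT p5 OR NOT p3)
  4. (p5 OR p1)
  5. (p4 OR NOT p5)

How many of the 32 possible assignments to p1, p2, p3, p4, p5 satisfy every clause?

Satisfying assignments:
  p1=0 p2=0 p3=0 p4=1 p5=1
  p1=0 p2=1 p3=0 p4=1 p5=1
  p1=1 p2=0 p3=0 p4=1 p5=1
  p1=1 p2=1 p3=0 p4=1 p5=0
  p1=1 p2=1 p3=0 p4=1 p5=1
  p1=1 p2=1 p3=1 p4=1 p5=0
Count: 6.

6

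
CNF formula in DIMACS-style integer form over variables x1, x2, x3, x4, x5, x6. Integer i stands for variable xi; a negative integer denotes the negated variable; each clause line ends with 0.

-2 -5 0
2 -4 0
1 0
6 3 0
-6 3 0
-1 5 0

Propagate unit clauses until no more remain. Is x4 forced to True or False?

(x1) is a unit clause: x1 = True.
In (x5 OR NOT x1), NOT x1 is now false; x5 must hold, so x5 = True.
In (NOT x2 OR NOT x5), NOT x5 is now false; NOT x2 must hold, so x2 = False.
(x2 OR NOT x4): since x2 = False, the clause reduces to (NOT x4). x4 = False.

False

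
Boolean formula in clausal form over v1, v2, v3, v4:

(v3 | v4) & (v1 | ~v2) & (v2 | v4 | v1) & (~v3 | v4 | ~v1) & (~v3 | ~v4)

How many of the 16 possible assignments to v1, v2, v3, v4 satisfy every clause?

The models are:
  v1=0 v2=0 v3=0 v4=1
  v1=1 v2=0 v3=0 v4=1
  v1=1 v2=1 v3=0 v4=1
That's 3 in total.

3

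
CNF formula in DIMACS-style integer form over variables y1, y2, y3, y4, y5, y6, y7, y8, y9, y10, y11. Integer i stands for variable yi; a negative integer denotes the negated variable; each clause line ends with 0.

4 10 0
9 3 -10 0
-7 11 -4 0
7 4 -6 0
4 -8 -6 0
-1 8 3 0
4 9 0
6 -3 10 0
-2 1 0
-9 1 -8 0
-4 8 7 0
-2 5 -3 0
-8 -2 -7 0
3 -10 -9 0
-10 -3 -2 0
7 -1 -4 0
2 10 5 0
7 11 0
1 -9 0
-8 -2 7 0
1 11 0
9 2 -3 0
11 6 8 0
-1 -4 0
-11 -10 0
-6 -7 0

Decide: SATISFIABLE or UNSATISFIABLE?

SATISFIABLE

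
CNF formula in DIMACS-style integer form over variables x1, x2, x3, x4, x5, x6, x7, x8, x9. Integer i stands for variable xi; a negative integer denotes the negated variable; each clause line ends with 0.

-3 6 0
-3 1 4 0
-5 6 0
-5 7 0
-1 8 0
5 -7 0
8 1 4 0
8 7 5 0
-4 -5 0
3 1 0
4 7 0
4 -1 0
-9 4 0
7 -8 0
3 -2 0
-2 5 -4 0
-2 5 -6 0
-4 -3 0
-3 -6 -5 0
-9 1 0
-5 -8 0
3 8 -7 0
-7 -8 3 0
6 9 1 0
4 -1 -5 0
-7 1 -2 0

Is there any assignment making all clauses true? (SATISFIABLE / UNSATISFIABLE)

x5 = True:
  propagation gives x6=True, x7=True, x4=False, x1=False; an empty clause results — contradiction.
x5 = False:
  propagation gives x7=False, x8=True; an empty clause results — contradiction.
Every branch closes, so no satisfying assignment exists.

UNSATISFIABLE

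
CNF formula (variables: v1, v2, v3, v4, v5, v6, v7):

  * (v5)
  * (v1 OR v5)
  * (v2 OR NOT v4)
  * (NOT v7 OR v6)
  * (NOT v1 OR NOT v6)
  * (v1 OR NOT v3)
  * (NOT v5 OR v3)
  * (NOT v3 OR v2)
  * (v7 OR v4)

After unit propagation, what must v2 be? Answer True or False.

(v5) stands alone — v5 = True.
(NOT v5 OR v3) with v5 = True leaves only v3, so v3 = True.
(v1 OR NOT v3): since v3 = True, the clause reduces to (v1). v1 = True.
In (NOT v6 OR NOT v1), NOT v1 is now false; NOT v6 must hold, so v6 = False.
From (NOT v7 OR v6) and v6 = False: v7 = False.
From (NOT v3 OR v2) and v3 = True: v2 = True.

True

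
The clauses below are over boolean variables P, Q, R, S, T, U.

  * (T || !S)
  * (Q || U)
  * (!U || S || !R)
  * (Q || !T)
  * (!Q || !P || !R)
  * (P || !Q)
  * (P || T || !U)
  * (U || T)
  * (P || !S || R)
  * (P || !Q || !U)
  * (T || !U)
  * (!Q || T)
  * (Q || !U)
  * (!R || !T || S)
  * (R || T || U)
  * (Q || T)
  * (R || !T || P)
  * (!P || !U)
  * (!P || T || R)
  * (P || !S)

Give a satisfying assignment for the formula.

P = True, Q = True, R = False, S = True, T = True, U = False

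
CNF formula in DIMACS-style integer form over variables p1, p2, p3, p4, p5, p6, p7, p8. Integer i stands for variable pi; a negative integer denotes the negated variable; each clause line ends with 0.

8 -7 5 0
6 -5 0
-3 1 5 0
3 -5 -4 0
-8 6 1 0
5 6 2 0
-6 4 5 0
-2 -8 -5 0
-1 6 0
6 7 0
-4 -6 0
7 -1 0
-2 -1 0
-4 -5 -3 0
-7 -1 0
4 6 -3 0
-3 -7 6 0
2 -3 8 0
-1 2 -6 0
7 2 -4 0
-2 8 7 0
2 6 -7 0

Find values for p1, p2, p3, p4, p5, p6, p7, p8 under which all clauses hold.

p1=F, p2=T, p3=T, p4=F, p5=T, p6=T, p7=T, p8=F

Set p1 = False and propagate.
Set p2 = True and propagate.
For the remaining variables, p3 = True, p4 = False, p5 = True, p6 = True, p7 = True, p8 = False works.
Every clause has at least one true literal under this assignment.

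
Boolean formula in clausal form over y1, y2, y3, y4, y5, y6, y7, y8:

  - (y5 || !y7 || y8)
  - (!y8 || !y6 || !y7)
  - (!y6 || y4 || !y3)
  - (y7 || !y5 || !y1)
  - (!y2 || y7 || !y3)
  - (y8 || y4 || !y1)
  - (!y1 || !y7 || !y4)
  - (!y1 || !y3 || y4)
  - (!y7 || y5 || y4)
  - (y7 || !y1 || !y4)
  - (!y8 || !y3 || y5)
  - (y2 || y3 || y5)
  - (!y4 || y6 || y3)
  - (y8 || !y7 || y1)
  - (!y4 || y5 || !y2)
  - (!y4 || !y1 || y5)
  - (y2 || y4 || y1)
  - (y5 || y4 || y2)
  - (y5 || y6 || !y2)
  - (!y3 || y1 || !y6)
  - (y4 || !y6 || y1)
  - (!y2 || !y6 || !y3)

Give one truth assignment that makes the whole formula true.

Branch on y1: take y1 = False.
Set y2 = True and propagate.
The remaining clauses are satisfied by y3 = True, y4 = False, y5 = True, y6 = False, y7 = True, y8 = True.

y1=False  y2=True  y3=True  y4=False  y5=True  y6=False  y7=True  y8=True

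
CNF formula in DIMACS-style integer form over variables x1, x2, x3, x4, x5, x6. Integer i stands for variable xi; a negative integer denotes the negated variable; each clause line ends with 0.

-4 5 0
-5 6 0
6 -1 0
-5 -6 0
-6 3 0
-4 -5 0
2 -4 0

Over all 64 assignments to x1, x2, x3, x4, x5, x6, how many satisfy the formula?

Split on x5, then x6.
  x5=T, x6=T: a clause becomes empty — 0.
  x5=T, x6=F: a clause becomes empty — 0.
  x5=F, x6=T: remaining (x1,x2,x3,x4) ∈ {(F,F,T,F); (F,T,T,F); (T,F,T,F); (T,T,T,F)} — 4.
  x5=F, x6=F: remaining (x1,x2,x3,x4) ∈ {(F,F,F,F); (F,F,T,F); (F,T,F,F); (F,T,T,F)} — 4.
Total: 0 + 0 + 4 + 4 = 8.

8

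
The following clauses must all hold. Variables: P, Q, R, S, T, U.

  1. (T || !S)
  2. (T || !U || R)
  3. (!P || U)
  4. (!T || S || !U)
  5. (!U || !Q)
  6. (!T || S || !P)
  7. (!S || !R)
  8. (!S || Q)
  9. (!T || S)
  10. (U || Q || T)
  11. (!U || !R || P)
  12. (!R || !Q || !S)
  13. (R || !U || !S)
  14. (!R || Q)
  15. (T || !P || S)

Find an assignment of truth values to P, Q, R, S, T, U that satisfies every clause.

P=False, Q=True, R=False, S=False, T=False, U=False

Check each clause:
  1. (!S || T) — !S is true.
  2. (R || T || !U) — !U is true.
  3. (U || !P) — !P is true.
  4. (!T || !U || S) — !U is true.
  5. (!Q || !U) — !U is true.
  6. (!P || S || !T) — !T is true.
  7. (!R || !S) — !S is true.
  8. (!S || Q) — Q is true.
  9. (S || !T) — !T is true.
  10. (Q || U || T) — Q is true.
  11. (P || !U || !R) — !U is true.
  12. (!Q || !R || !S) — !S is true.
  13. (!S || !U || R) — !U is true.
  14. (!R || Q) — Q is true.
  15. (!P || S || T) — !P is true.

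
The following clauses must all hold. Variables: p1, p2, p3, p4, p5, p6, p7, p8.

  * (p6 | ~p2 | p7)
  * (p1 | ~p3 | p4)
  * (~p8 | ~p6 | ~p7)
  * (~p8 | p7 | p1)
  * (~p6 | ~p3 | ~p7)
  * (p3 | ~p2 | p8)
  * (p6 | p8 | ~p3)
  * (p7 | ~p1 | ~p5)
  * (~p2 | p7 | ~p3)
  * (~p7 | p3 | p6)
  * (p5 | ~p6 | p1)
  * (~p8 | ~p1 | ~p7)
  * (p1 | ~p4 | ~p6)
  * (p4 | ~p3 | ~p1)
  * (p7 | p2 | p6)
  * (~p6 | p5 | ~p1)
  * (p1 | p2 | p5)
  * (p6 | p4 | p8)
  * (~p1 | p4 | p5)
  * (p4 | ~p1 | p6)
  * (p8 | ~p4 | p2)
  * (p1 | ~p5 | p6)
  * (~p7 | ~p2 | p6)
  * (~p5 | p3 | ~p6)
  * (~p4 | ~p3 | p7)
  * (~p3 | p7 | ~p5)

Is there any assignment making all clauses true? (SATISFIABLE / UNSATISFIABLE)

UNSATISFIABLE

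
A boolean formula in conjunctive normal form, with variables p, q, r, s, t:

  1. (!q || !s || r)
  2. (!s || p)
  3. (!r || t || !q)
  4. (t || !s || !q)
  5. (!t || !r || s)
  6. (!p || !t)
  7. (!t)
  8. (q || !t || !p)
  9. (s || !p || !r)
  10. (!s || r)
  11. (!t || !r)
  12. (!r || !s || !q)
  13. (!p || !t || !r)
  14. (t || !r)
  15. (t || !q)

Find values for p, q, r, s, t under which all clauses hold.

(!t) is a unit clause, so t = False.
Unit propagation: (!r) forces r = False.
Unit propagation: (!s) forces s = False.
(!q) is a unit clause, so q = False.
p is now unconstrained; take p = True.
Every clause has at least one true literal under this assignment.
Check each clause:
  1. (!q || r || !s) — !s is true.
  2. (!s || p) — p is true.
  3. (!q || t || !r) — !r is true.
  4. (t || !q || !s) — !s is true.
  5. (s || !r || !t) — !t is true.
  6. (!t || !p) — !t is true.
  7. (!t) — !t is true.
  8. (!t || q || !p) — !t is true.
  9. (!p || s || !r) — !r is true.
  10. (r || !s) — !s is true.
  11. (!r || !t) — !t is true.
  12. (!r || !q || !s) — !s is true.
  13. (!t || !p || !r) — !t is true.
  14. (!r || t) — !r is true.
  15. (t || !q) — !q is true.

p = T  q = F  r = F  s = F  t = F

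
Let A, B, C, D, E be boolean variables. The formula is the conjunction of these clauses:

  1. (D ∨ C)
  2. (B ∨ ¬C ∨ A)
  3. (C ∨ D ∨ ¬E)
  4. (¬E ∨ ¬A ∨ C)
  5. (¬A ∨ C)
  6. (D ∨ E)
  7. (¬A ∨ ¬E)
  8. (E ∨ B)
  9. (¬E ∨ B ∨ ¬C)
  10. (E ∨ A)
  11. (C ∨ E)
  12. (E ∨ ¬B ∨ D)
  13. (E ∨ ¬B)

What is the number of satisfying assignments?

4

Satisfying assignments:
  A=F B=F C=F D=T E=T
  A=F B=T C=F D=T E=T
  A=F B=T C=T D=F E=T
  A=F B=T C=T D=T E=T
Count: 4.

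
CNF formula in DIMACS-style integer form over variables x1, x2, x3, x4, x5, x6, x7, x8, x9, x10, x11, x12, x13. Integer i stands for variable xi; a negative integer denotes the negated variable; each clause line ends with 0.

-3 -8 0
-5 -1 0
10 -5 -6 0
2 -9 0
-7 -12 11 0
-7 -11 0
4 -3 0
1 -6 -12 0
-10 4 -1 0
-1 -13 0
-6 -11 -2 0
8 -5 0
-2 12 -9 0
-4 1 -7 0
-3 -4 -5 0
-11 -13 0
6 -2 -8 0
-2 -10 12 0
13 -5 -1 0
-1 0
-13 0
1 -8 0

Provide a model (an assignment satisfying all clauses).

The clause (~x1) is unit: x1 must be False.
(~x13) is a unit clause, so x13 = False.
Unit propagation: (~x8) forces x8 = False.
(~x5) is a unit clause, so x5 = False.
x3 occurs only negated in the remaining clauses — set x3 = False.
x6 occurs only negated in the remaining clauses — set x6 = False.
Set x2 = True and propagate.
Branch on x4: take x4 = False.
Set x7 = True and propagate.
  then x11 is forced to False.
  then x12 is forced to False.
  then x9 is forced to False.
  then x10 is forced to False.
Every clause has at least one true literal under this assignment.
Check each clause:
  1. (~x8 \/ ~x3) — ~x8 is true.
  2. (~x1 \/ ~x5) — ~x5 is true.
  3. (~x5 \/ ~x6 \/ x10) — ~x6 is true.
  4. (x2 \/ ~x9) — x2 is true.
  5. (x11 \/ ~x7 \/ ~x12) — ~x12 is true.
  6. (~x11 \/ ~x7) — ~x11 is true.
  7. (x4 \/ ~x3) — ~x3 is true.
  8. (~x12 \/ ~x6 \/ x1) — ~x6 is true.
  9. (~x10 \/ ~x1 \/ x4) — ~x10 is true.
  10. (~x13 \/ ~x1) — ~x13 is true.
  11. (~x6 \/ ~x11 \/ ~x2) — ~x6 is true.
  12. (x8 \/ ~x5) — ~x5 is true.
  13. (~x9 \/ ~x2 \/ x12) — ~x9 is true.
  14. (~x4 \/ x1 \/ ~x7) — ~x4 is true.
  15. (~x3 \/ ~x5 \/ ~x4) — ~x5 is true.
  16. (~x11 \/ ~x13) — ~x13 is true.
  17. (~x8 \/ x6 \/ ~x2) — ~x8 is true.
  18. (~x2 \/ x12 \/ ~x10) — ~x10 is true.
  19. (~x5 \/ x13 \/ ~x1) — ~x5 is true.
  20. (~x1) — ~x1 is true.
  21. (~x13) — ~x13 is true.
  22. (x1 \/ ~x8) — ~x8 is true.

x1 = False  x2 = True  x3 = False  x4 = False  x5 = False  x6 = False  x7 = True  x8 = False  x9 = False  x10 = False  x11 = False  x12 = False  x13 = False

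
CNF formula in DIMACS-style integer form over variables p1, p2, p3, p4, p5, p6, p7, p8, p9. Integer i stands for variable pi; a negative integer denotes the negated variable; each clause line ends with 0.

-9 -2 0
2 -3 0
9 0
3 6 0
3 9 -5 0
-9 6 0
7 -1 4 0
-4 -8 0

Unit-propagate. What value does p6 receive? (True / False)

True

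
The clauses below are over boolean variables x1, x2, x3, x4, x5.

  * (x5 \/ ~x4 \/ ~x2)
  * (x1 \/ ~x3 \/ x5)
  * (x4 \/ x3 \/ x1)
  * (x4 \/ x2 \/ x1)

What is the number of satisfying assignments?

20

Case analysis on x1 and x4:
  x1=T, x4=T: x3 free; 3 ways for (x2,x5) × 2^1 = 6.
  x1=T, x4=F: x2, x3, x5 free → 2^3 = 8.
  x1=F, x4=T: 5 of the 8 assignments to (x2,x3,x5) work.
  x1=F, x4=F: remaining (x2,x3,x5) ∈ {(T,T,T)} — 1.
Total: 6 + 8 + 5 + 1 = 20.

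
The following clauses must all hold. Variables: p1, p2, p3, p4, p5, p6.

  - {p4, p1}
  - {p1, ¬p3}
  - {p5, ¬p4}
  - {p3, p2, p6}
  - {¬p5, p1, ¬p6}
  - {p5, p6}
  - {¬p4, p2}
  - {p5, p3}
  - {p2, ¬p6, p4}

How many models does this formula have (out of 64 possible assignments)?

11

Case analysis on p4 and p5:
  p4=1, p5=1: 5 of the 16 assignments to (p1,p2,p3,p6) work.
  p4=1, p5=0: a clause becomes empty — 0.
  p4=0, p5=1: 5 of the 16 assignments to (p1,p2,p3,p6) work.
  p4=0, p5=0: remaining (p1,p2,p3,p6) ∈ {(1,1,1,1)} — 1.
Total: 5 + 0 + 5 + 1 = 11.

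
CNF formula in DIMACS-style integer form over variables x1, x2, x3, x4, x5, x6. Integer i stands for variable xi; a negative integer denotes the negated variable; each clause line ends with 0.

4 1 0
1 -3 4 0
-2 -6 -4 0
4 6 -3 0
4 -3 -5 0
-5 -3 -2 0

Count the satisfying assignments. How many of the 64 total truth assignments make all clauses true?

32

Case analysis on x4 and x3:
  x4=1, x3=1: x1 free; 5 ways for (x2,x5,x6) × 2^1 = 10.
  x4=1, x3=0: x1, x5 free; 3 ways for (x2,x6) × 2^2 = 12.
  x4=0, x3=1: remaining (x1,x2,x5,x6) ∈ {(1,0,0,1); (1,1,0,1)} — 2.
  x4=0, x3=0: forces x1=1; x2, x5, x6 free → 2^3 = 8.
Total: 10 + 12 + 2 + 8 = 32.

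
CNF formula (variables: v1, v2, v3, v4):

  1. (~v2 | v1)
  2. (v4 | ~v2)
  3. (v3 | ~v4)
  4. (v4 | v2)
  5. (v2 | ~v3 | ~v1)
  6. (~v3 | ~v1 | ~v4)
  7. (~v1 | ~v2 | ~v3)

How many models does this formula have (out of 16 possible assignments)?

1

The models are:
  v1=0 v2=0 v3=1 v4=1
Count: 1.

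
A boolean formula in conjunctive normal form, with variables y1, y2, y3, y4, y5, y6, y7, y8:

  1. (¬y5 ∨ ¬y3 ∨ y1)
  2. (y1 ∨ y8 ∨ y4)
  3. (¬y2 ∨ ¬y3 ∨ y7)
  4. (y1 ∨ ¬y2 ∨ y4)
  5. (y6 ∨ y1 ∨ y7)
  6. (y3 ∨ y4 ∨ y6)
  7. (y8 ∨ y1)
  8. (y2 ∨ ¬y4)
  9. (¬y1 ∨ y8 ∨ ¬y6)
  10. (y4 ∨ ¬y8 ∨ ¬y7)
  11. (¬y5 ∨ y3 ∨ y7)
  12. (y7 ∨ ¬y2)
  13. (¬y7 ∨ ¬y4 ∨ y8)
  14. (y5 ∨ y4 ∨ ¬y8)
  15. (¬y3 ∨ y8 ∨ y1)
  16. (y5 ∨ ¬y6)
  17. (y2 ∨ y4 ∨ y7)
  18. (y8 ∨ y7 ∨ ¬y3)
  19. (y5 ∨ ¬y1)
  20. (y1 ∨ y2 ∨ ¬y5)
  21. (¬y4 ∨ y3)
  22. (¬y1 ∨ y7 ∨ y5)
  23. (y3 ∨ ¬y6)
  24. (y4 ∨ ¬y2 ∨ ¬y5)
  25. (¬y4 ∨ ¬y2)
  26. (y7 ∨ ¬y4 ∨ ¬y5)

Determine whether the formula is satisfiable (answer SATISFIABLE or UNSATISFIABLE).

SATISFIABLE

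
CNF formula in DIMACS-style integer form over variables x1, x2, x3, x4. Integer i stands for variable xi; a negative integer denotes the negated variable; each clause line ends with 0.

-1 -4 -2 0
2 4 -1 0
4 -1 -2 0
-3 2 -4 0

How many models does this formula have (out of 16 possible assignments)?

8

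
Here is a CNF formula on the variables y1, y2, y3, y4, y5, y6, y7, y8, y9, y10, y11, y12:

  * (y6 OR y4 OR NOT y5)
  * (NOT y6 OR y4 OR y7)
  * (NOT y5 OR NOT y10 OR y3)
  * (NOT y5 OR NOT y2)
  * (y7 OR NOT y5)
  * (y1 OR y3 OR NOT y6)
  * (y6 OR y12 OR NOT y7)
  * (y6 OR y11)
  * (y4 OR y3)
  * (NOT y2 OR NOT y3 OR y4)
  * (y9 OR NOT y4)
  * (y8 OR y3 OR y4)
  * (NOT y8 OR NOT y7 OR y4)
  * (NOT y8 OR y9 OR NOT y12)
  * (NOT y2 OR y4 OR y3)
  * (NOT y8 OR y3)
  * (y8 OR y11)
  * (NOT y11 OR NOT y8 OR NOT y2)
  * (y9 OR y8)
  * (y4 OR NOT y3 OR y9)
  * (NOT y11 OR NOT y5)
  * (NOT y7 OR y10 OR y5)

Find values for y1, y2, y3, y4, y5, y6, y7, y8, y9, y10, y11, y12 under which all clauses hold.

y1=F, y2=T, y3=T, y4=T, y5=F, y6=F, y7=F, y8=F, y9=T, y10=T, y11=T, y12=T

y9 occurs only positively in the remaining clauses — set y9 = True.
Try y1 = False.
The remaining clauses are satisfied by y2 = True, y3 = True, y4 = True, y5 = False, y6 = False, y7 = False, y8 = False, y10 = True, y11 = True, y12 = True.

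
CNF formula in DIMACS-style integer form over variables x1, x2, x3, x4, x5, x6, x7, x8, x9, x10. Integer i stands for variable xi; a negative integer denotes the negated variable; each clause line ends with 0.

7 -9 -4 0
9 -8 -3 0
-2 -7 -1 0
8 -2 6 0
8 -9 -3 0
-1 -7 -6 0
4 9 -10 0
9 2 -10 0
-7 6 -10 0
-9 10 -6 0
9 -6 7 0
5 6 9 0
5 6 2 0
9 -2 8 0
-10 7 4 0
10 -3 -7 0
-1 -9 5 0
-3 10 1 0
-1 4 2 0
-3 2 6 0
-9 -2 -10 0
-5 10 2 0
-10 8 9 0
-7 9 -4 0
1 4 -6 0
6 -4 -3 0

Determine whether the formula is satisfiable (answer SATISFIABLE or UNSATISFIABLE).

SATISFIABLE

Pure literal: x3 appears only negated; assign x3 = False.
Set x1 = False and propagate.
Branch on x2: take x2 = True.
For the remaining variables, x4 = False, x5 = True, x6 = False, x7 = False, x8 = True, x9 = False, x10 = False works.
So x1 = False  x2 = True  x3 = False  x4 = False  x5 = True  x6 = False  x7 = False  x8 = True  x9 = False  x10 = False is a satisfying assignment.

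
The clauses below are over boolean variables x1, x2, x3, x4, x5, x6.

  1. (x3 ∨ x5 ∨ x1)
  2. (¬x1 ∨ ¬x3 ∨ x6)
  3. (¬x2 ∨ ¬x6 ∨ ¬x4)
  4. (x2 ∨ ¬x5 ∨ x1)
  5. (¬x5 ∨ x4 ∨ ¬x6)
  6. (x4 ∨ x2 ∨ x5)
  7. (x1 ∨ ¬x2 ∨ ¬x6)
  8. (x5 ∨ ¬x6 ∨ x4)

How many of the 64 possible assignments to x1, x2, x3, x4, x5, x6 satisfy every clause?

Split on x5, then x6.
  x5=1, x6=1: remaining (x1,x2,x3,x4) ∈ {(1,0,0,1); (1,0,1,1)} — 2.
  x5=1, x6=0: x4 free; 4 ways for (x1,x2,x3) × 2^1 = 8.
  x5=0, x6=1: remaining (x1,x2,x3,x4) ∈ {(0,0,1,1); (1,0,0,1); (1,0,1,1)} — 3.
  x5=0, x6=0: 6 of the 16 assignments to (x1,x2,x3,x4) work.
Total: 2 + 8 + 3 + 6 = 19.

19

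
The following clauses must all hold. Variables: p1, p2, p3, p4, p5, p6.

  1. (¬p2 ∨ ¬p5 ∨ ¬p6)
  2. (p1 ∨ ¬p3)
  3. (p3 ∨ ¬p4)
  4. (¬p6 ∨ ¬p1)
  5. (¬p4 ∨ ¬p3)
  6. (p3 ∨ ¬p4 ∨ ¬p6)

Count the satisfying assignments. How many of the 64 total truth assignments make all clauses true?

15

Case analysis on p3 and p4:
  p3=1, p4=1: a clause becomes empty — 0.
  p3=1, p4=0: remaining (p1,p2,p5,p6) ∈ {(1,0,0,0); (1,0,1,0); (1,1,0,0); (1,1,1,0)} — 4.
  p3=0, p4=1: a clause becomes empty — 0.
  p3=0, p4=0: 11 of the 16 assignments to (p1,p2,p5,p6) work.
Total: 0 + 4 + 0 + 11 = 15.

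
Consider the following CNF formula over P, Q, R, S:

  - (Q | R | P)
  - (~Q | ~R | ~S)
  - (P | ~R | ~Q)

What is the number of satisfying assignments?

11

Split on Q, then R.
  Q=1, R=1: remaining (P,S) ∈ {(1,0)} — 1.
  Q=1, R=0: remaining (P,S) ∈ {(0,0); (0,1); (1,0); (1,1)} — 4.
  Q=0, R=1: remaining (P,S) ∈ {(0,0); (0,1); (1,0); (1,1)} — 4.
  Q=0, R=0: remaining (P,S) ∈ {(1,0); (1,1)} — 2.
Total: 1 + 4 + 4 + 2 = 11.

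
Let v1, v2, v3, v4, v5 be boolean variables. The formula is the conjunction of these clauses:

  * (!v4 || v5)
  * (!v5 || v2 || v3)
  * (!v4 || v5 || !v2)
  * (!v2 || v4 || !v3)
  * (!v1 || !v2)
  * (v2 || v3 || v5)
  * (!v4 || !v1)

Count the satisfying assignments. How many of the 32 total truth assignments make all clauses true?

9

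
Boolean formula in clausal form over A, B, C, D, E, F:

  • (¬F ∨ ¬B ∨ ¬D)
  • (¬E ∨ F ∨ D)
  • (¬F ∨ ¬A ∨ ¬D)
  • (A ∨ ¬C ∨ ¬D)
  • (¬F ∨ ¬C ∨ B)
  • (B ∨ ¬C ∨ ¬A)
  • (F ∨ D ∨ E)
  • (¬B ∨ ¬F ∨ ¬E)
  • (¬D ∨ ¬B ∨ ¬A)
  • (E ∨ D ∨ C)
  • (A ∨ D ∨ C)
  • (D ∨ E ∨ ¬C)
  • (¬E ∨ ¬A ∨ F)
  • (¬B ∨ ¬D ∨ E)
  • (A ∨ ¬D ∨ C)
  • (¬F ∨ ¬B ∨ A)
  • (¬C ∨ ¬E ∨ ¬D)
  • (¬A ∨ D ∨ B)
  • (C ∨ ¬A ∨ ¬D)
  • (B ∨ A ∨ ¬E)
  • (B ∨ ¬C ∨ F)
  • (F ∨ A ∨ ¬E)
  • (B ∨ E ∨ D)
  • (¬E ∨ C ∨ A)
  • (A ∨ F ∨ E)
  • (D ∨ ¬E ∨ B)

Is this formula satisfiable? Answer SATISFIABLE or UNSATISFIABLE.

UNSATISFIABLE

D = True:
  A = True:
    propagation gives F=False, B=False, C=False; an empty clause results — contradiction.
  A = False:
    propagation gives C=False; an empty clause results — contradiction.
D = False:
  E = True:
    propagation gives F=True, B=False; an empty clause results — contradiction.
  E = False:
    propagation gives F=True, C=True; an empty clause results — contradiction.
Every branch closes, so no satisfying assignment exists.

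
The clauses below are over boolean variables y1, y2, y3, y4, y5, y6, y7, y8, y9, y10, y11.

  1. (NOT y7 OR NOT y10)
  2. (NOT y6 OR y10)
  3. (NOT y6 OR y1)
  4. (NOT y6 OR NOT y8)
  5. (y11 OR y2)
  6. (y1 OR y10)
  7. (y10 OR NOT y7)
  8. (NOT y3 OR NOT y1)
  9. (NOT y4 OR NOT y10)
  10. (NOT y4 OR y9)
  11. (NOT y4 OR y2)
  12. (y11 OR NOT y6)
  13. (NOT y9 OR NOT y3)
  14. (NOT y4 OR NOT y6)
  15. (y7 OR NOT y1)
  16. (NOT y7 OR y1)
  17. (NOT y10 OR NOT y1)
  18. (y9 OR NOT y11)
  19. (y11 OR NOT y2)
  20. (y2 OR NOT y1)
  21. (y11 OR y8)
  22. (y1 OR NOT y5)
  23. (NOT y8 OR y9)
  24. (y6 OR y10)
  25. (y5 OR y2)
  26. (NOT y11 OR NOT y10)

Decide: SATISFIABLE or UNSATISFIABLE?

UNSATISFIABLE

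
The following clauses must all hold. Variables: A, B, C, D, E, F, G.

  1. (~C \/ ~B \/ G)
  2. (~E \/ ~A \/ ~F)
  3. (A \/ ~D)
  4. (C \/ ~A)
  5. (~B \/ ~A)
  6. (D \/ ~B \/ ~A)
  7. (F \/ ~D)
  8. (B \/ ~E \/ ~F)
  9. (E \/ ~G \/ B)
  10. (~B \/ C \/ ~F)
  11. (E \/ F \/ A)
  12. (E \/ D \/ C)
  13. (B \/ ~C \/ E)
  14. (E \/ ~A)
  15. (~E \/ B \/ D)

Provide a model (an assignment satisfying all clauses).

Set A = False and propagate.
  then D is forced to False.
Try B = True.
The remaining clauses are satisfied by C = False, E = True, F = False, G = True.

A = F, B = T, C = F, D = F, E = T, F = F, G = T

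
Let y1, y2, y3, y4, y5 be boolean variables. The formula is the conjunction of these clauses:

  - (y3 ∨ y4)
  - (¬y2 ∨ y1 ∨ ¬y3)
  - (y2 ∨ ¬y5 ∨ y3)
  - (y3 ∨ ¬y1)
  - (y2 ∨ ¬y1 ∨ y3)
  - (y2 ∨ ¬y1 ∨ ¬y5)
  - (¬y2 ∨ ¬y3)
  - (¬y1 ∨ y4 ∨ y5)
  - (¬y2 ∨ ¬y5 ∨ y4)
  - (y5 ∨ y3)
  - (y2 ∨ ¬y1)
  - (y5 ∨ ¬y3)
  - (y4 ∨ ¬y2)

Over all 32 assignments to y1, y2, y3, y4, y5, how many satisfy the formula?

3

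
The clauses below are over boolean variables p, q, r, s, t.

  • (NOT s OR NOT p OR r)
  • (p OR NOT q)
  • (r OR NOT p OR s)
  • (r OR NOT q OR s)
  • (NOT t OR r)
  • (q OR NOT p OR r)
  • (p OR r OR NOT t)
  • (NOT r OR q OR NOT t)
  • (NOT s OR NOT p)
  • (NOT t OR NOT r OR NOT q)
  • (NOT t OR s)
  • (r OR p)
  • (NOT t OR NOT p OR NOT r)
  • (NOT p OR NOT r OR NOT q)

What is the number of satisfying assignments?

3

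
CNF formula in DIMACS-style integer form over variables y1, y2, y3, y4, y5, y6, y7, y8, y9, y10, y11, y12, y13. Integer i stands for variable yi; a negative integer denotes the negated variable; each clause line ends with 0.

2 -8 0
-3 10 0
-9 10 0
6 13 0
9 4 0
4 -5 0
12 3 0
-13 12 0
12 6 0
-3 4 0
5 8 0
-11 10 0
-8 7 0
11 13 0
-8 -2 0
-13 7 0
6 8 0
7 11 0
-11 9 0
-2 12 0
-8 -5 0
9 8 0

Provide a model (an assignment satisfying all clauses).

Pure literal: y4 appears only positively; assign y4 = True.
Pure literal: y6 appears only positively; assign y6 = True.
Try y2 = True.
  then y8 is forced to False.
  then y5 is forced to True.
  then y12 is forced to True.
  then y9 is forced to True.
  then y10 is forced to True.
The remaining clauses are satisfied by y1 = False, y3 = False, y7 = False, y11 = True, y13 = False.

y1=0, y2=1, y3=0, y4=1, y5=1, y6=1, y7=0, y8=0, y9=1, y10=1, y11=1, y12=1, y13=0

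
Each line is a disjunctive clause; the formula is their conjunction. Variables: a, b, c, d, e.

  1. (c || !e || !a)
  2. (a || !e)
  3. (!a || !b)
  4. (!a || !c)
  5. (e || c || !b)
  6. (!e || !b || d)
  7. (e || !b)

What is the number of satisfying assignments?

6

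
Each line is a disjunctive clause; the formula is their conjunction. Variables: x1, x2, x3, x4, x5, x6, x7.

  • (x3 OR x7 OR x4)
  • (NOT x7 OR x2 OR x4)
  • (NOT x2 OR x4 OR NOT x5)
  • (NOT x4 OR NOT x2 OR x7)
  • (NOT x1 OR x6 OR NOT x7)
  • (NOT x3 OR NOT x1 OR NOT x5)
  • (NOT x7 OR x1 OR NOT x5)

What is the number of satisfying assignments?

44

Case analysis on x7 and x4:
  x7=T, x4=T: x2 free; 7 ways for (x1,x3,x5,x6) × 2^1 = 14.
  x7=T, x4=F: x3 free; 3 ways for (x1,x2,x5,x6) × 2^1 = 6.
  x7=F, x4=T: x6 free; 7 ways for (x1,x2,x3,x5) × 2^1 = 14.
  x7=F, x4=F: x6 free; 5 ways for (x1,x2,x3,x5) × 2^1 = 10.
Total: 14 + 6 + 14 + 10 = 44.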